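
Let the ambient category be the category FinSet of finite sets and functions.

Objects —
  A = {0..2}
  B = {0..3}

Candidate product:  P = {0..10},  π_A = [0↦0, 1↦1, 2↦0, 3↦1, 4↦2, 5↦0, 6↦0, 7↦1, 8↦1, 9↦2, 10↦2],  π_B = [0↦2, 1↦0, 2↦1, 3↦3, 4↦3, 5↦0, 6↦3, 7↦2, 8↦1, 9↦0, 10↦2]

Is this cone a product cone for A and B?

Answer: NOT A VALID PRODUCT — |P|=11 ≠ |A|·|B|=12

Derivation:
|A|·|B| = 3·4 = 12;  |P| = 11
  → cardinalities differ; no bijection possible.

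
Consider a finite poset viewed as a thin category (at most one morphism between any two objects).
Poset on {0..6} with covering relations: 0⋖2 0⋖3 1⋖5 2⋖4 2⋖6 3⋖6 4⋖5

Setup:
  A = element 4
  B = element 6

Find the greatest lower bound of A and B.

Answer: A∧B = 2

Derivation:
{x : x⊑A ∧ x⊑B} = {0,2}  (A=4, B=6)
  0 ⊑ 2
  2 ⊑ 2
glb = 2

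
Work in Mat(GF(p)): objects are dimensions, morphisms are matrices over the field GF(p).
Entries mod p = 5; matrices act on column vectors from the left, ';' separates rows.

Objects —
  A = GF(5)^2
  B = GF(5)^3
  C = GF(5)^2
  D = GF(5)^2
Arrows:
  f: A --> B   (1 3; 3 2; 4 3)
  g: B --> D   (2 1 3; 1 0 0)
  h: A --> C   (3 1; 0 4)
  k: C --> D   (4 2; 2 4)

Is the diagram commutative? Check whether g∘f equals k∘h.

Answer: COMMUTES

Trace:
Path 1 = f;g:
  e0=(1,0) f-->(1,3,4) g-->(2,1)
  e1=(0,1) f-->(3,2,3) g-->(2,3)
  composite₁ = (2 2; 1 3)
Path 2 = h;k:
  e0=(1,0) h-->(3,0) k-->(2,1)
  e1=(0,1) h-->(1,4) k-->(2,3)
  composite₂ = (2 2; 1 3)
Equal? same morphism ✓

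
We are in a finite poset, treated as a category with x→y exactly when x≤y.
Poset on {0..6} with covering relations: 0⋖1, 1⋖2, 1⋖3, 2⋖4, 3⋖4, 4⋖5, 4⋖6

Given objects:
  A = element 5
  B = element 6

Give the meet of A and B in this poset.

Answer: A∧B = 4

Trace:
{x : x⊑A ∧ x⊑B} = {0,1,2,3,4}  (A=5, B=6)
  0 ⊑ 4
  1 ⊑ 4
  2 ⊑ 4
  3 ⊑ 4
  4 ⊑ 4
glb = 4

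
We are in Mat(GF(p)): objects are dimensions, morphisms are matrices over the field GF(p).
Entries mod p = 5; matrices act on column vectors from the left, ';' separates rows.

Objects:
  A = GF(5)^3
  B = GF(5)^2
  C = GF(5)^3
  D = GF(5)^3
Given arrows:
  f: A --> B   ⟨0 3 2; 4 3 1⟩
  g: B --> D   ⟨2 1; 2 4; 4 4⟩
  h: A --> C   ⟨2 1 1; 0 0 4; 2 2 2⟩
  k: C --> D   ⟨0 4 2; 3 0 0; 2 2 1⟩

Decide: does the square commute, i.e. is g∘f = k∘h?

Along f;g (path 1):
  e0=⟨1,0,0⟩ f-->⟨0,4⟩ g-->⟨4,1,1⟩
  e1=⟨0,1,0⟩ f-->⟨3,3⟩ g-->⟨4,3,4⟩
  e2=⟨0,0,1⟩ f-->⟨2,1⟩ g-->⟨0,3,2⟩
  ⟦path⟧₁ = ⟨4 4 0; 1 3 3; 1 4 2⟩
Along h;k (path 2):
  e0=⟨1,0,0⟩ h-->⟨2,0,2⟩ k-->⟨4,1,1⟩
  e1=⟨0,1,0⟩ h-->⟨1,0,2⟩ k-->⟨4,3,4⟩
  e2=⟨0,0,1⟩ h-->⟨1,4,2⟩ k-->⟨0,3,2⟩
  ⟦path⟧₂ = ⟨4 4 0; 1 3 3; 1 4 2⟩
Equal? same morphism ✓

Answer: COMMUTES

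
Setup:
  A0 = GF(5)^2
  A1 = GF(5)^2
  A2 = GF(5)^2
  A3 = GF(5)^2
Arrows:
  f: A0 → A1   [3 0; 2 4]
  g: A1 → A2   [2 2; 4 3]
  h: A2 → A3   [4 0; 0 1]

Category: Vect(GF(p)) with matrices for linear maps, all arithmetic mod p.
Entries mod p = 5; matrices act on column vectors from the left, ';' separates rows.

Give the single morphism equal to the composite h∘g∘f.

  e0=[1,0] f→[3,2] g→[0,3] h→[0,3]
  e1=[0,1] f→[0,4] g→[3,2] h→[2,2]
composite: [0 2; 3 2]

Answer: [0 2; 3 2]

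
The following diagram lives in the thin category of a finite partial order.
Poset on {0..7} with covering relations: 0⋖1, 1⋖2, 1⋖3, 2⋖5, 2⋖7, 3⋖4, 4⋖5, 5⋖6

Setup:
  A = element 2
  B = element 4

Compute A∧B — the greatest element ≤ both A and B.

Answer: A∧B = 1

Trace:
{x : x≤A ∧ x≤B} = {0,1}  (A=2, B=4)
  0 ≤ 1
  1 ≤ 1
glb = 1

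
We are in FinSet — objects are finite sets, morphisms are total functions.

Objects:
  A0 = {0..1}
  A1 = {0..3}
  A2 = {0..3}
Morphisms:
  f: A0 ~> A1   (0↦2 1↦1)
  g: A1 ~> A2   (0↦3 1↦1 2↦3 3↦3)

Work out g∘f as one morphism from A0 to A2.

Answer: (0↦3 1↦1)

Work:
  0 f~>2 g~>3
  1 f~>1 g~>1
result: (0↦3 1↦1)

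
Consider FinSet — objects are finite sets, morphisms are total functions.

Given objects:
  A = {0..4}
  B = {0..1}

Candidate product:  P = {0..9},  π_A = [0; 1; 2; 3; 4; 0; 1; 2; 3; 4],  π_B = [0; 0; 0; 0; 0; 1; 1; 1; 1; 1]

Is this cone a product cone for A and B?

|A|·|B| = 5·2 = 10;  |P| = 10
Check the pairing map k ↦ (π_A(k), π_B(k)):
  0 -> (0,0)
  1 -> (1,0)
  2 -> (2,0)
  3 -> (3,0)
  4 -> (4,0)
  5 -> (0,1)
  6 -> (1,1)
  7 -> (2,1)
  8 -> (3,1)
  9 -> (4,1)
distinct pairs in image: 10 / 10 needed
  → bijection onto A×B; projections well-typed.

Answer: VALID PRODUCT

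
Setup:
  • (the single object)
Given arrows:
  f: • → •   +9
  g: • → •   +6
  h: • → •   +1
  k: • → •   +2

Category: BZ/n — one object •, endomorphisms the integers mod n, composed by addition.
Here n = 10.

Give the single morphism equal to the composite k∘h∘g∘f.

  0 +9≡9 +6≡5 +1≡6 +2≡8  (mod 10)
⟦path⟧: +8

Answer: +8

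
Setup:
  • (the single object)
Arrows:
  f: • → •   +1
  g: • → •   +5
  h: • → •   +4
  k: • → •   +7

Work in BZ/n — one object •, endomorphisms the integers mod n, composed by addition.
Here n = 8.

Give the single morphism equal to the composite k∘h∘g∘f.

  0 +1≡1 +5≡6 +4≡2 +7≡1  (mod 8)
result: +1

Answer: +1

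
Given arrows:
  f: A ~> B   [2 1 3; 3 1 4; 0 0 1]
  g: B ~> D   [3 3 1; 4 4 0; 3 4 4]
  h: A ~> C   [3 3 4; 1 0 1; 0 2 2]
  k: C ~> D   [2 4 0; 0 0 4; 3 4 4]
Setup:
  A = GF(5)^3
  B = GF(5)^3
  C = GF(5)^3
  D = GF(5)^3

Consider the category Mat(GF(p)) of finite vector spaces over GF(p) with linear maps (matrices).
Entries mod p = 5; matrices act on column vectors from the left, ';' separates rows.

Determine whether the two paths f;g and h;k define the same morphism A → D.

1) trace f;g:
  e0=[1,0,0] f~>[2,3,0] g~>[0,0,3]
  e1=[0,1,0] f~>[1,1,0] g~>[1,3,2]
  e2=[0,0,1] f~>[3,4,1] g~>[2,3,4]
  result₁ = [0 1 2; 0 3 3; 3 2 4]
2) trace h;k:
  e0=[1,0,0] h~>[3,1,0] k~>[0,0,3]
  e1=[0,1,0] h~>[3,0,2] k~>[1,3,2]
  e2=[0,0,1] h~>[4,1,2] k~>[2,3,4]
  result₂ = [0 1 2; 0 3 3; 3 2 4]
Equal? same morphism ✓

Answer: COMMUTES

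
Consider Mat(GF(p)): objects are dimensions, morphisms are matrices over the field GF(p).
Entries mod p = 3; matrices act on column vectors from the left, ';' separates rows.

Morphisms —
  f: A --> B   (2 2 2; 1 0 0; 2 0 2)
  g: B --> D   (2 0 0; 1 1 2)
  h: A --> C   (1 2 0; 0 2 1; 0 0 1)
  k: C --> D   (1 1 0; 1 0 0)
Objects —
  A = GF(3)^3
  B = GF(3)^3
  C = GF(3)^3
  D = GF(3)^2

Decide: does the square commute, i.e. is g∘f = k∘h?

1) trace f;g:
  e0=⟨1,0,0⟩ f-->⟨2,1,2⟩ g-->⟨1,1⟩
  e1=⟨0,1,0⟩ f-->⟨2,0,0⟩ g-->⟨1,2⟩
  e2=⟨0,0,1⟩ f-->⟨2,0,2⟩ g-->⟨1,0⟩
  ⟦path⟧₁ = (1 1 1; 1 2 0)
2) trace h;k:
  e0=⟨1,0,0⟩ h-->⟨1,0,0⟩ k-->⟨1,1⟩
  e1=⟨0,1,0⟩ h-->⟨2,2,0⟩ k-->⟨1,2⟩
  e2=⟨0,0,1⟩ h-->⟨0,1,1⟩ k-->⟨1,0⟩
  ⟦path⟧₂ = (1 1 1; 1 2 0)
Equal? same morphism ✓

Answer: COMMUTES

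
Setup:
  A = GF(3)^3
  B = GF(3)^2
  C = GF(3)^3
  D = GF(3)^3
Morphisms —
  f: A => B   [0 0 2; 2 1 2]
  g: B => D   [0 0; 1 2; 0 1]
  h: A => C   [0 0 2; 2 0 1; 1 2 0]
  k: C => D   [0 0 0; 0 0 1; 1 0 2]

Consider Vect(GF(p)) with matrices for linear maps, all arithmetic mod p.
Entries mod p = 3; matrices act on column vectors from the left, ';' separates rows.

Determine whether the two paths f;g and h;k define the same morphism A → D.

Answer: COMMUTES

Derivation:
Along f;g (path 1):
  e0=[1,0,0] f=>[0,2] g=>[0,1,2]
  e1=[0,1,0] f=>[0,1] g=>[0,2,1]
  e2=[0,0,1] f=>[2,2] g=>[0,0,2]
  composite₁ = [0 0 0; 1 2 0; 2 1 2]
Along h;k (path 2):
  e0=[1,0,0] h=>[0,2,1] k=>[0,1,2]
  e1=[0,1,0] h=>[0,0,2] k=>[0,2,1]
  e2=[0,0,1] h=>[2,1,0] k=>[0,0,2]
  composite₂ = [0 0 0; 1 2 0; 2 1 2]
Equal? equal; square commutes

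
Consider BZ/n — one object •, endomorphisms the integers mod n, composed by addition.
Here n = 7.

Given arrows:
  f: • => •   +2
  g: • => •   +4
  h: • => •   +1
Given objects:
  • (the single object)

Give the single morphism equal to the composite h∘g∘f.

Answer: +0

Derivation:
  0 +2≡2 +4≡6 +1≡0  (mod 7)
⟦path⟧: +0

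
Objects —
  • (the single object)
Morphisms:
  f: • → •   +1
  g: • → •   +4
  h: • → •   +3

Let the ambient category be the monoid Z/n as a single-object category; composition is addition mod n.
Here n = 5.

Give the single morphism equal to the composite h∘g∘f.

Answer: +3

Trace:
  0 +1≡1 +4≡0 +3≡3  (mod 5)
composite: +3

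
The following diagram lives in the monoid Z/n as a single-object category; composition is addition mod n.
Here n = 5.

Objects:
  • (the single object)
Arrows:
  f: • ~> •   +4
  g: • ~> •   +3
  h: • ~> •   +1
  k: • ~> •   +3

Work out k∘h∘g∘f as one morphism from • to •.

Answer: +1

Work:
  0 +4≡4 +3≡2 +1≡3 +3≡1  (mod 5)
⟦path⟧: +1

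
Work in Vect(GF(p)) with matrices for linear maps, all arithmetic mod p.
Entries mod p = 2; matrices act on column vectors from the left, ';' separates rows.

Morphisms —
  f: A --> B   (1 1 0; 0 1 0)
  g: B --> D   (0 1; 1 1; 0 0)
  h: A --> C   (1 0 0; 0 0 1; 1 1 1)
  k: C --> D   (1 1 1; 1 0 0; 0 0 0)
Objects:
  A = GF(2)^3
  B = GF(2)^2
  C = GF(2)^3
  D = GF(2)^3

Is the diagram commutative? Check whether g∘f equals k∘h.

Along f;g (path 1):
  e0=⟨1,0,0⟩ f-->⟨1,0⟩ g-->⟨0,1,0⟩
  e1=⟨0,1,0⟩ f-->⟨1,1⟩ g-->⟨1,0,0⟩
  e2=⟨0,0,1⟩ f-->⟨0,0⟩ g-->⟨0,0,0⟩
  ⟦path⟧₁ = (0 1 0; 1 0 0; 0 0 0)
Along h;k (path 2):
  e0=⟨1,0,0⟩ h-->⟨1,0,1⟩ k-->⟨0,1,0⟩
  e1=⟨0,1,0⟩ h-->⟨0,0,1⟩ k-->⟨1,0,0⟩
  e2=⟨0,0,1⟩ h-->⟨0,1,1⟩ k-->⟨0,0,0⟩
  ⟦path⟧₂ = (0 1 0; 1 0 0; 0 0 0)
Equal? same morphism ✓

Answer: COMMUTES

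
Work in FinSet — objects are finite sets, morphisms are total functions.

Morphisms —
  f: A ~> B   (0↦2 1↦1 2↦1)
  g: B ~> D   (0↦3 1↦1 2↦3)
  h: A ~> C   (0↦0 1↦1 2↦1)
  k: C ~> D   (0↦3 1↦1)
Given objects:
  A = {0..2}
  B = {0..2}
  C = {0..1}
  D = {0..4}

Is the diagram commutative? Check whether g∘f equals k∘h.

Answer: COMMUTES

Trace:
1) trace f;g:
  0 f~>2 g~>3
  1 f~>1 g~>1
  2 f~>1 g~>1
  result₁ = (0↦3 1↦1 2↦1)
2) trace h;k:
  0 h~>0 k~>3
  1 h~>1 k~>1
  2 h~>1 k~>1
  result₂ = (0↦3 1↦1 2↦1)
Equal? same morphism ✓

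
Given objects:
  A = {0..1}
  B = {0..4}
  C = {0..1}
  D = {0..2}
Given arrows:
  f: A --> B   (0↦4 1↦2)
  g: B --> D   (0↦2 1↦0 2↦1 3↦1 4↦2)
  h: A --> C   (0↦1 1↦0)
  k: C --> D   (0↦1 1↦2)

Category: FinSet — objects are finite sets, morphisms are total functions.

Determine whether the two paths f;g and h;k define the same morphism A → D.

1) trace f;g:
  0 f-->4 g-->2
  1 f-->2 g-->1
  result₁ = (0↦2 1↦1)
2) trace h;k:
  0 h-->1 k-->2
  1 h-->0 k-->1
  result₂ = (0↦2 1↦1)
Equal? equal; square commutes

Answer: COMMUTES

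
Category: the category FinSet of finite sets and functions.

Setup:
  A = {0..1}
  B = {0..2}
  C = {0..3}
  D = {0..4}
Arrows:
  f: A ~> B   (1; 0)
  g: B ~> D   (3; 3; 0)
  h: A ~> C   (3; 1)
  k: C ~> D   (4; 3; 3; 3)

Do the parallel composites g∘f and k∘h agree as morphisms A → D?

Answer: COMMUTES

Work:
Along f;g (path 1):
  0 f~>1 g~>3
  1 f~>0 g~>3
  result₁ = (3; 3)
Along h;k (path 2):
  0 h~>3 k~>3
  1 h~>1 k~>3
  result₂ = (3; 3)
Equal? equal; square commutes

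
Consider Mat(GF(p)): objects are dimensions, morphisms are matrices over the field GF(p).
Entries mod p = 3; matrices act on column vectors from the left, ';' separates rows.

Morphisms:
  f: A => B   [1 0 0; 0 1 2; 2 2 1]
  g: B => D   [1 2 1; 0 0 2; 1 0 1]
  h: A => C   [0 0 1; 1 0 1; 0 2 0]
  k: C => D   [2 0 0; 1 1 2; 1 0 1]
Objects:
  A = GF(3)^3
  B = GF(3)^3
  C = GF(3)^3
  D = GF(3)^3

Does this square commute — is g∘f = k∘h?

Path 1 = f;g:
  e0=(1,0,0) f=>(1,0,2) g=>(0,1,0)
  e1=(0,1,0) f=>(0,1,2) g=>(1,1,2)
  e2=(0,0,1) f=>(0,2,1) g=>(2,2,1)
  result₁ = [0 1 2; 1 1 2; 0 2 1]
Path 2 = h;k:
  e0=(1,0,0) h=>(0,1,0) k=>(0,1,0)
  e1=(0,1,0) h=>(0,0,2) k=>(0,1,2)
  e2=(0,0,1) h=>(1,1,0) k=>(2,2,1)
  result₂ = [0 0 2; 1 1 2; 0 2 1]
Equal? differ; not commutative

Answer: DOES NOT COMMUTE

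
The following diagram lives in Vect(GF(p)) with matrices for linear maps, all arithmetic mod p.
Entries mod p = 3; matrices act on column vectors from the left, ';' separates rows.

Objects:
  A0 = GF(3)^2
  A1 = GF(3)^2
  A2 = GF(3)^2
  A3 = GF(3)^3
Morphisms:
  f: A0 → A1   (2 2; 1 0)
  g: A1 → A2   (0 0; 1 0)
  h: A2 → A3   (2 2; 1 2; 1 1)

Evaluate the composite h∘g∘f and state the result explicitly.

  e0=⟨1,0⟩ f→⟨2,1⟩ g→⟨0,2⟩ h→⟨1,1,2⟩
  e1=⟨0,1⟩ f→⟨2,0⟩ g→⟨0,2⟩ h→⟨1,1,2⟩
result: (1 1; 1 1; 2 2)

Answer: (1 1; 1 1; 2 2)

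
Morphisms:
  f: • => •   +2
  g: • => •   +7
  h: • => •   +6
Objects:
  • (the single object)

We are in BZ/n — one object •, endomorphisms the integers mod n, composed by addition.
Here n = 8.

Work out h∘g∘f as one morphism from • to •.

  0 +2≡2 +7≡1 +6≡7  (mod 8)
result: +7

Answer: +7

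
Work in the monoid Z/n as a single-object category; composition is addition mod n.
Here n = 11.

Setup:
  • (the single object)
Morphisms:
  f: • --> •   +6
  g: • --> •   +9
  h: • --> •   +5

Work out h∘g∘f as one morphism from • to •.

Answer: +9

Work:
  0 +6≡6 +9≡4 +5≡9  (mod 11)
⟦path⟧: +9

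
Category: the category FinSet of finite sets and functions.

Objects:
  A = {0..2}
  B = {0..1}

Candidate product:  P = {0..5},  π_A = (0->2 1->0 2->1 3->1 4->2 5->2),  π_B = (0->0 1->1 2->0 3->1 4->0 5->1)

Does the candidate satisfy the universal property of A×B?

|A|·|B| = 3·2 = 6;  |P| = 6
Check the pairing map k ↦ (π_A(k), π_B(k)):
  0 -> (2,0)
  1 -> (0,1)
  2 -> (1,0)
  3 -> (1,1)
  4 -> (2,0)  ✗ repeats pair of k=0
  5 -> (2,1)
distinct pairs in image: 5 / 6 needed
  → (2,0) hit at k=0 and k=4

Answer: NOT A VALID PRODUCT — duplicate pair at indices 4,0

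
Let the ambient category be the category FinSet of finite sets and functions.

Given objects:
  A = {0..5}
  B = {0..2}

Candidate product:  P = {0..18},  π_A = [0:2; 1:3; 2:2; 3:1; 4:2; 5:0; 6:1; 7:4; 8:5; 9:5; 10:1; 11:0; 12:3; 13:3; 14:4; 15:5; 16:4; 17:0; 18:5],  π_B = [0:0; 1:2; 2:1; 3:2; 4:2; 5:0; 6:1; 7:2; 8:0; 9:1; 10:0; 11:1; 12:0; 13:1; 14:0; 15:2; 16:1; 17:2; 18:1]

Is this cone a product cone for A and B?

Answer: NOT A VALID PRODUCT — |P|=19 ≠ |A|·|B|=18

Derivation:
|A|·|B| = 6·3 = 18;  |P| = 19
  → cardinalities differ; no bijection possible.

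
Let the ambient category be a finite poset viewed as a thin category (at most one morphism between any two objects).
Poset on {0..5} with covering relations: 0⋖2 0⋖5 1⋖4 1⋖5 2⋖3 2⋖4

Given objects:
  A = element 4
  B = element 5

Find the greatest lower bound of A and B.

Answer: NO MEET EXISTS

Derivation:
{x : x<=A ∧ x<=B} = {0,1}  (A=4, B=5)
  maximal lower bounds 0 and 1 are incomparable: neither 0<=1 nor 1<=0
→ no greatest lower bound exists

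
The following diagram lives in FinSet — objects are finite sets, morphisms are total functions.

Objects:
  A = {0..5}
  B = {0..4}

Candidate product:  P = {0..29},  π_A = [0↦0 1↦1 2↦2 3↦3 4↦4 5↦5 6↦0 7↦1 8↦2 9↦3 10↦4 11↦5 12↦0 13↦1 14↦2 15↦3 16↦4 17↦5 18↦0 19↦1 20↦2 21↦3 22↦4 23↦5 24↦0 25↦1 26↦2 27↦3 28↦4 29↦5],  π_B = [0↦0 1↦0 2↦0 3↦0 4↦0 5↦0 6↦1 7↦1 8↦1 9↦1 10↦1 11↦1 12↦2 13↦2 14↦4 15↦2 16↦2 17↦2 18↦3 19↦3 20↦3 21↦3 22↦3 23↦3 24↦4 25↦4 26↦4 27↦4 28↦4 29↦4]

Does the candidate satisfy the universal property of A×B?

Answer: NOT A VALID PRODUCT — duplicate pair at indices 26,14

Work:
|A|·|B| = 6·5 = 30;  |P| = 30
Check the pairing map k ↦ (π_A(k), π_B(k)):
  0 ↦ (0,0)
  1 ↦ (1,0)
  2 ↦ (2,0)
  3 ↦ (3,0)
  4 ↦ (4,0)
  5 ↦ (5,0)
  6 ↦ (0,1)
  7 ↦ (1,1)
  8 ↦ (2,1)
  9 ↦ (3,1)
  10 ↦ (4,1)
  11 ↦ (5,1)
  12 ↦ (0,2)
  13 ↦ (1,2)
  14 ↦ (2,4)
  15 ↦ (3,2)
  16 ↦ (4,2)
  17 ↦ (5,2)
  18 ↦ (0,3)
  19 ↦ (1,3)
  20 ↦ (2,3)
  21 ↦ (3,3)
  22 ↦ (4,3)
  23 ↦ (5,3)
  24 ↦ (0,4)
  25 ↦ (1,4)
  26 ↦ (2,4)  ✗ repeats pair of k=14
  27 ↦ (3,4)
  28 ↦ (4,4)
  29 ↦ (5,4)
distinct pairs in image: 29 / 30 needed
  → (2,4) hit at k=14 and k=26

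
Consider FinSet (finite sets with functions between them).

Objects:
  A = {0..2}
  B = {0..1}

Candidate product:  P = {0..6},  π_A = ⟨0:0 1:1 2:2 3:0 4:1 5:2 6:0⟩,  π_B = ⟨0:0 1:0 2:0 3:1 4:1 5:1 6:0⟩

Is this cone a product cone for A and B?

Answer: NOT A VALID PRODUCT — |P|=7 ≠ |A|·|B|=6

Work:
|A|·|B| = 3·2 = 6;  |P| = 7
  → cardinalities differ; no bijection possible.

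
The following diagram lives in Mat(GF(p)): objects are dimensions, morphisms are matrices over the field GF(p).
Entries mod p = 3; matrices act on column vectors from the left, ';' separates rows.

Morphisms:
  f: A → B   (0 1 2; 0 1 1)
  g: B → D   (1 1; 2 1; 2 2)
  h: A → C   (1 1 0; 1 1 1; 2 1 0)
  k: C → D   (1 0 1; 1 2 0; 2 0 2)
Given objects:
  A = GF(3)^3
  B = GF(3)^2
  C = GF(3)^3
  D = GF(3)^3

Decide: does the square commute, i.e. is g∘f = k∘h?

Answer: COMMUTES

Trace:
Path 1 = f;g:
  e0=(1,0,0) f→(0,0) g→(0,0,0)
  e1=(0,1,0) f→(1,1) g→(2,0,1)
  e2=(0,0,1) f→(2,1) g→(0,2,0)
  ⟦path⟧₁ = (0 2 0; 0 0 2; 0 1 0)
Path 2 = h;k:
  e0=(1,0,0) h→(1,1,2) k→(0,0,0)
  e1=(0,1,0) h→(1,1,1) k→(2,0,1)
  e2=(0,0,1) h→(0,1,0) k→(0,2,0)
  ⟦path⟧₂ = (0 2 0; 0 0 2; 0 1 0)
Equal? YES — commutes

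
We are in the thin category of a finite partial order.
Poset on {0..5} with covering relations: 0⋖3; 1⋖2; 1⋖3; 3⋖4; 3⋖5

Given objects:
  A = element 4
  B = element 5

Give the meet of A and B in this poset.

Answer: A∧B = 3

Work:
Common predecessors of 4,5: {0,1,3}
  0 <= 3
  1 <= 3
  3 <= 3
glb = 3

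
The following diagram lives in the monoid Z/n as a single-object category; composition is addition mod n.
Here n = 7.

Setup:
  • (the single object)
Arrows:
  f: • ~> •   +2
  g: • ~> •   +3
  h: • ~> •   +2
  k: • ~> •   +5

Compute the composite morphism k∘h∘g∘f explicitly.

  0 +2≡2 +3≡5 +2≡0 +5≡5  (mod 7)
result: +5

Answer: +5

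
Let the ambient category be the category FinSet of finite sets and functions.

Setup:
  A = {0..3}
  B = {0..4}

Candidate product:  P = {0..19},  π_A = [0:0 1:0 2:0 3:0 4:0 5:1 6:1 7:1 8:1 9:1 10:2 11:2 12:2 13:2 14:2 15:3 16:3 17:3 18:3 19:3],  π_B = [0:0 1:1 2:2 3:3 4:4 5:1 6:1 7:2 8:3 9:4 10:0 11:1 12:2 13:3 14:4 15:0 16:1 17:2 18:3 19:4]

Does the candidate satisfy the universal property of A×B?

|A|·|B| = 4·5 = 20;  |P| = 20
Check the pairing map k ↦ (π_A(k), π_B(k)):
  0 : (0,0)
  1 : (0,1)
  2 : (0,2)
  3 : (0,3)
  4 : (0,4)
  5 : (1,1)
  6 : (1,1)  ✗ repeats pair of k=5
  7 : (1,2)
  8 : (1,3)
  9 : (1,4)
  10 : (2,0)
  11 : (2,1)
  12 : (2,2)
  13 : (2,3)
  14 : (2,4)
  15 : (3,0)
  16 : (3,1)
  17 : (3,2)
  18 : (3,3)
  19 : (3,4)
distinct pairs in image: 19 / 20 needed
  → (1,1) hit at k=5 and k=6

Answer: NOT A VALID PRODUCT — duplicate pair at indices 6,5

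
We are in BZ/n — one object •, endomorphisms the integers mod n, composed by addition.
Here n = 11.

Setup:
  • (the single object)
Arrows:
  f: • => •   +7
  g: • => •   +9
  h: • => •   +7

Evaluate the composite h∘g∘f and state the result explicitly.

  0 +7≡7 +9≡5 +7≡1  (mod 11)
⟦path⟧: +1

Answer: +1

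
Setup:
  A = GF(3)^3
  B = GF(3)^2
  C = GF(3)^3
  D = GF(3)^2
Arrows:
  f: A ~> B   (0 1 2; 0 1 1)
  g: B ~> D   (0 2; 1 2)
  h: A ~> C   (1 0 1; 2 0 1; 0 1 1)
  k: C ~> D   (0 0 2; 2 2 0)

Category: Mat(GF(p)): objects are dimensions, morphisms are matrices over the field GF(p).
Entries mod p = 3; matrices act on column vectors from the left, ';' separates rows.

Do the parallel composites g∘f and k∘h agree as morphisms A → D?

Along f;g (path 1):
  e0=[1,0,0] f~>[0,0] g~>[0,0]
  e1=[0,1,0] f~>[1,1] g~>[2,0]
  e2=[0,0,1] f~>[2,1] g~>[2,1]
  result₁ = (0 2 2; 0 0 1)
Along h;k (path 2):
  e0=[1,0,0] h~>[1,2,0] k~>[0,0]
  e1=[0,1,0] h~>[0,0,1] k~>[2,0]
  e2=[0,0,1] h~>[1,1,1] k~>[2,1]
  result₂ = (0 2 2; 0 0 1)
Equal? same morphism ✓

Answer: COMMUTES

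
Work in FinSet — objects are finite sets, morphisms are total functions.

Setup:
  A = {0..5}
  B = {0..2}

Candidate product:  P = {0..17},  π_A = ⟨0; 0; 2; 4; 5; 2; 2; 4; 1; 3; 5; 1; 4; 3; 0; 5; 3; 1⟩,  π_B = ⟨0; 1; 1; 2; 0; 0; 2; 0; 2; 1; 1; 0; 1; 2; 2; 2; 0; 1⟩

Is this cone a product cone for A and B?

Answer: VALID PRODUCT

Work:
|A|·|B| = 6·3 = 18;  |P| = 18
Check the pairing map k ↦ (π_A(k), π_B(k)):
  0 ↦ (0,0)
  1 ↦ (0,1)
  2 ↦ (2,1)
  3 ↦ (4,2)
  4 ↦ (5,0)
  5 ↦ (2,0)
  6 ↦ (2,2)
  7 ↦ (4,0)
  8 ↦ (1,2)
  9 ↦ (3,1)
  10 ↦ (5,1)
  11 ↦ (1,0)
  12 ↦ (4,1)
  13 ↦ (3,2)
  14 ↦ (0,2)
  15 ↦ (5,2)
  16 ↦ (3,0)
  17 ↦ (1,1)
distinct pairs in image: 18 / 18 needed
  → bijection onto A×B; projections well-typed.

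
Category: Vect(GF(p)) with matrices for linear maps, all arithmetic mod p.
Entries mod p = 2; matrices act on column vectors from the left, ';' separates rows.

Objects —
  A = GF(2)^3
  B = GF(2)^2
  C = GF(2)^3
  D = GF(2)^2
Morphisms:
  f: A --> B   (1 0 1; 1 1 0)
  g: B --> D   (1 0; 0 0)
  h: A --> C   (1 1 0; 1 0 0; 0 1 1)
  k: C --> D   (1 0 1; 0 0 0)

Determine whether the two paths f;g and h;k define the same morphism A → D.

Answer: COMMUTES

Work:
Path 1 = f;g:
  e0=(1,0,0) f-->(1,1) g-->(1,0)
  e1=(0,1,0) f-->(0,1) g-->(0,0)
  e2=(0,0,1) f-->(1,0) g-->(1,0)
  composite₁ = (1 0 1; 0 0 0)
Path 2 = h;k:
  e0=(1,0,0) h-->(1,1,0) k-->(1,0)
  e1=(0,1,0) h-->(1,0,1) k-->(0,0)
  e2=(0,0,1) h-->(0,0,1) k-->(1,0)
  composite₂ = (1 0 1; 0 0 0)
Equal? same morphism ✓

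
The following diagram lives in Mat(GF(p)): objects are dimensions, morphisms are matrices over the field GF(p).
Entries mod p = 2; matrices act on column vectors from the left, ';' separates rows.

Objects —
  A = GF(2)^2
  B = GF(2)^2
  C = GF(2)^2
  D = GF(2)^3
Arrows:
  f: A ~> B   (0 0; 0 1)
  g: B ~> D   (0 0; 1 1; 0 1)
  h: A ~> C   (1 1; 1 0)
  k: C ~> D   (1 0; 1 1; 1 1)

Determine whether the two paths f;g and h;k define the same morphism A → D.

Answer: DOES NOT COMMUTE

Work:
Path 1 = f;g:
  e0=(1,0) f~>(0,0) g~>(0,0,0)
  e1=(0,1) f~>(0,1) g~>(0,1,1)
  result₁ = (0 0; 0 1; 0 1)
Path 2 = h;k:
  e0=(1,0) h~>(1,1) k~>(1,0,0)
  e1=(0,1) h~>(1,0) k~>(1,1,1)
  result₂ = (1 1; 0 1; 0 1)
Equal? NO — does not commute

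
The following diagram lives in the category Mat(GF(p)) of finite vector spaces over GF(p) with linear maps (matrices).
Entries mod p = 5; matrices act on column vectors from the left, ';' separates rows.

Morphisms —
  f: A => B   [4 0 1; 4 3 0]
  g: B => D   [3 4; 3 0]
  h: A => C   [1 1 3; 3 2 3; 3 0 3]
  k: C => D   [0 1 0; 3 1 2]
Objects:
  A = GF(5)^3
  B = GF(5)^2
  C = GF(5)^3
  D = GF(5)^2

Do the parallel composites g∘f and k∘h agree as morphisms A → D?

Along f;g (path 1):
  e0=[1,0,0] f=>[4,4] g=>[3,2]
  e1=[0,1,0] f=>[0,3] g=>[2,0]
  e2=[0,0,1] f=>[1,0] g=>[3,3]
  composite₁ = [3 2 3; 2 0 3]
Along h;k (path 2):
  e0=[1,0,0] h=>[1,3,3] k=>[3,2]
  e1=[0,1,0] h=>[1,2,0] k=>[2,0]
  e2=[0,0,1] h=>[3,3,3] k=>[3,3]
  composite₂ = [3 2 3; 2 0 3]
Equal? same morphism ✓

Answer: COMMUTES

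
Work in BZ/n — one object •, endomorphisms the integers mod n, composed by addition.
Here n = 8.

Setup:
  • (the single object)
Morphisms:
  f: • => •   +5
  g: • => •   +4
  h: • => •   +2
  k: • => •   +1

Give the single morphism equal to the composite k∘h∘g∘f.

Answer: +4

Trace:
  0 +5≡5 +4≡1 +2≡3 +1≡4  (mod 8)
result: +4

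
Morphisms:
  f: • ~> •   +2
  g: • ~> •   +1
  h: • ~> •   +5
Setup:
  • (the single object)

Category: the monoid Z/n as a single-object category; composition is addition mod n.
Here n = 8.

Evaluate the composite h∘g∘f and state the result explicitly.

  0 +2≡2 +1≡3 +5≡0  (mod 8)
⟦path⟧: +0

Answer: +0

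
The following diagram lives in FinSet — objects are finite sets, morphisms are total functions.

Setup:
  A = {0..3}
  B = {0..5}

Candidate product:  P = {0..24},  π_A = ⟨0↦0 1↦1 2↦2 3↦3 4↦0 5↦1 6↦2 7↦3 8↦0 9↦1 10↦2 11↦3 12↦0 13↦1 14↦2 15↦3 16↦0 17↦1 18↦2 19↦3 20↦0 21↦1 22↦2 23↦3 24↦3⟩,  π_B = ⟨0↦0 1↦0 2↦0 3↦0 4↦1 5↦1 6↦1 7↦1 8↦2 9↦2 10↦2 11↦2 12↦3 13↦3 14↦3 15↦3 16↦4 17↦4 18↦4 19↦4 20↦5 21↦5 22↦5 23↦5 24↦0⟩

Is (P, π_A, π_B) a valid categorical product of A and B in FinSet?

|A|·|B| = 4·6 = 24;  |P| = 25
  → cardinalities differ; no bijection possible.

Answer: NOT A VALID PRODUCT — |P|=25 ≠ |A|·|B|=24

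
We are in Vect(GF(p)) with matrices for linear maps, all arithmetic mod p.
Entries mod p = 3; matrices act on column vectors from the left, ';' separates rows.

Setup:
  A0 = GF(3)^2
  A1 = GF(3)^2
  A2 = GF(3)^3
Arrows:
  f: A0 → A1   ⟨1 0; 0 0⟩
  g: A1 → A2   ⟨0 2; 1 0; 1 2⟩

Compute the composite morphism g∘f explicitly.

Answer: ⟨0 0; 1 0; 1 0⟩

Trace:
  e0=[1,0] f→[1,0] g→[0,1,1]
  e1=[0,1] f→[0,0] g→[0,0,0]
⟦path⟧: ⟨0 0; 1 0; 1 0⟩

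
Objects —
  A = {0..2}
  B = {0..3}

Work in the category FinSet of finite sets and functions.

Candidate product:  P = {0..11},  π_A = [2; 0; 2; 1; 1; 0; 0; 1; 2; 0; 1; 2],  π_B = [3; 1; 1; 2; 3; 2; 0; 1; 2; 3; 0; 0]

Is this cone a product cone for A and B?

|A|·|B| = 3·4 = 12;  |P| = 12
Check the pairing map k ↦ (π_A(k), π_B(k)):
  0 : (2,3)
  1 : (0,1)
  2 : (2,1)
  3 : (1,2)
  4 : (1,3)
  5 : (0,2)
  6 : (0,0)
  7 : (1,1)
  8 : (2,2)
  9 : (0,3)
  10 : (1,0)
  11 : (2,0)
distinct pairs in image: 12 / 12 needed
  → bijection onto A×B; projections well-typed.

Answer: VALID PRODUCT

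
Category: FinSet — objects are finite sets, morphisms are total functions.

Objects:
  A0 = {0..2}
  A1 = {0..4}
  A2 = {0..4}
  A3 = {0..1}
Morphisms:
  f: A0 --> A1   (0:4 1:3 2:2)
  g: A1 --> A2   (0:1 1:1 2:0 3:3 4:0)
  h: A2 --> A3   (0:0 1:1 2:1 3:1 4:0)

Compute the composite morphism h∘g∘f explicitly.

  0 f-->4 g-->0 h-->0
  1 f-->3 g-->3 h-->1
  2 f-->2 g-->0 h-->0
composite: (0:0 1:1 2:0)

Answer: (0:0 1:1 2:0)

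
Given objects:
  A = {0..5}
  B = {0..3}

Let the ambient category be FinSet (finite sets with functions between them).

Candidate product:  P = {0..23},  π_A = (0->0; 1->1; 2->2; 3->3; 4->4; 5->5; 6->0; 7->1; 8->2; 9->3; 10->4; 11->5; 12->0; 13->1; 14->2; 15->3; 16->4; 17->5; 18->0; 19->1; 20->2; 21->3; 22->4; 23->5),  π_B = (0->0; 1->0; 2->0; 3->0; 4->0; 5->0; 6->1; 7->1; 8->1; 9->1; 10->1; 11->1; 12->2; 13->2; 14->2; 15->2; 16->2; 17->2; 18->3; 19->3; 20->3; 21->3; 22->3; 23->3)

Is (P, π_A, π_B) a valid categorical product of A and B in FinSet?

Answer: VALID PRODUCT

Work:
|A|·|B| = 6·4 = 24;  |P| = 24
Check the pairing map k ↦ (π_A(k), π_B(k)):
  0 -> (0,0)
  1 -> (1,0)
  2 -> (2,0)
  3 -> (3,0)
  4 -> (4,0)
  5 -> (5,0)
  6 -> (0,1)
  7 -> (1,1)
  8 -> (2,1)
  9 -> (3,1)
  10 -> (4,1)
  11 -> (5,1)
  12 -> (0,2)
  13 -> (1,2)
  14 -> (2,2)
  15 -> (3,2)
  16 -> (4,2)
  17 -> (5,2)
  18 -> (0,3)
  19 -> (1,3)
  20 -> (2,3)
  21 -> (3,3)
  22 -> (4,3)
  23 -> (5,3)
distinct pairs in image: 24 / 24 needed
  → bijection onto A×B; projections well-typed.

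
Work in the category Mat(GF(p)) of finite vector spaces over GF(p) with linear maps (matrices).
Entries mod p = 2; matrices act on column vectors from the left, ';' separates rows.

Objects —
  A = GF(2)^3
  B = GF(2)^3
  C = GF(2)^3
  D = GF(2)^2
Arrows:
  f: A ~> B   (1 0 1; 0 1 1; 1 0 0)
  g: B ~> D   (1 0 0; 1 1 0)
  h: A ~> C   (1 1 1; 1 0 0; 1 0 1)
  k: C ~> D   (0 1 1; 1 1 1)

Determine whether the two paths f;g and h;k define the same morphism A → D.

Answer: DOES NOT COMMUTE

Derivation:
Path 1 = f;g:
  e0=(1,0,0) f~>(1,0,1) g~>(1,1)
  e1=(0,1,0) f~>(0,1,0) g~>(0,1)
  e2=(0,0,1) f~>(1,1,0) g~>(1,0)
  result₁ = (1 0 1; 1 1 0)
Path 2 = h;k:
  e0=(1,0,0) h~>(1,1,1) k~>(0,1)
  e1=(0,1,0) h~>(1,0,0) k~>(0,1)
  e2=(0,0,1) h~>(1,0,1) k~>(1,0)
  result₂ = (0 0 1; 1 1 0)
Equal? differ; not commutative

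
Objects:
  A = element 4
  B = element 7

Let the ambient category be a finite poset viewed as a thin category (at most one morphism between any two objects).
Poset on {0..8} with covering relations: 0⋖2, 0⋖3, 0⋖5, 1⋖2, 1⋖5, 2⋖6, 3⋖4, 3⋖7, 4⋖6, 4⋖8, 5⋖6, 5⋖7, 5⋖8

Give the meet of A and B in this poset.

Lower bounds of A=4 and B=7: {0,3}
  0 <= 3
  3 <= 3
glb = 3

Answer: A∧B = 3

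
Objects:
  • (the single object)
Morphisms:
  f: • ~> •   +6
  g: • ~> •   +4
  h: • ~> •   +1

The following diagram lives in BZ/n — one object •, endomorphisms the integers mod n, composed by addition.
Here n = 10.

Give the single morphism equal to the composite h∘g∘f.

  0 +6≡6 +4≡0 +1≡1  (mod 10)
result: +1

Answer: +1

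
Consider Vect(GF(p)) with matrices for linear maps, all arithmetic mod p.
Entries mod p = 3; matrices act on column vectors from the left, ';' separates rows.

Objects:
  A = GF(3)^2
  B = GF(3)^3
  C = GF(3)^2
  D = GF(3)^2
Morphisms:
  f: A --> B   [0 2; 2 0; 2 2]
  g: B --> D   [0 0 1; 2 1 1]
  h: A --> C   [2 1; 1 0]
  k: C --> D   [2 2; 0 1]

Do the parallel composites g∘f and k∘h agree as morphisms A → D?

Answer: DOES NOT COMMUTE

Trace:
Along f;g (path 1):
  e0=⟨1,0⟩ f-->⟨0,2,2⟩ g-->⟨2,1⟩
  e1=⟨0,1⟩ f-->⟨2,0,2⟩ g-->⟨2,0⟩
  composite₁ = [2 2; 1 0]
Along h;k (path 2):
  e0=⟨1,0⟩ h-->⟨2,1⟩ k-->⟨0,1⟩
  e1=⟨0,1⟩ h-->⟨1,0⟩ k-->⟨2,0⟩
  composite₂ = [0 2; 1 0]
Equal? differ; not commutative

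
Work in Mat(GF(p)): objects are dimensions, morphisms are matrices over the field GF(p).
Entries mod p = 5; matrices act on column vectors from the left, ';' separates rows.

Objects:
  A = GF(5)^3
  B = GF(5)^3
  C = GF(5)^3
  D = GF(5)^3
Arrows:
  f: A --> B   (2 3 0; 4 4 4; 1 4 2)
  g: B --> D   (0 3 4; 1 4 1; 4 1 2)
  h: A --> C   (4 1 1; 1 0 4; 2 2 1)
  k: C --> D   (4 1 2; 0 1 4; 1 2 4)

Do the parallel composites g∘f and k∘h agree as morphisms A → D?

Answer: COMMUTES

Trace:
Along f;g (path 1):
  e0=⟨1,0,0⟩ f-->⟨2,4,1⟩ g-->⟨1,4,4⟩
  e1=⟨0,1,0⟩ f-->⟨3,4,4⟩ g-->⟨3,3,4⟩
  e2=⟨0,0,1⟩ f-->⟨0,4,2⟩ g-->⟨0,3,3⟩
  result₁ = (1 3 0; 4 3 3; 4 4 3)
Along h;k (path 2):
  e0=⟨1,0,0⟩ h-->⟨4,1,2⟩ k-->⟨1,4,4⟩
  e1=⟨0,1,0⟩ h-->⟨1,0,2⟩ k-->⟨3,3,4⟩
  e2=⟨0,0,1⟩ h-->⟨1,4,1⟩ k-->⟨0,3,3⟩
  result₂ = (1 3 0; 4 3 3; 4 4 3)
Equal? same morphism ✓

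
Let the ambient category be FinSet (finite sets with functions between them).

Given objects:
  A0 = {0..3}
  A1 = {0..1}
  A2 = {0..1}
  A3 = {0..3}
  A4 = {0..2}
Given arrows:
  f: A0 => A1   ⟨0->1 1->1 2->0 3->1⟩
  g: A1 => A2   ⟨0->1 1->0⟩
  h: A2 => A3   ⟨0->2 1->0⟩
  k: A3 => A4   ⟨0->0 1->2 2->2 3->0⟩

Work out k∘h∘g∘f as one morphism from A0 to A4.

Answer: ⟨0->2 1->2 2->0 3->2⟩

Derivation:
  0 f=>1 g=>0 h=>2 k=>2
  1 f=>1 g=>0 h=>2 k=>2
  2 f=>0 g=>1 h=>0 k=>0
  3 f=>1 g=>0 h=>2 k=>2
composite: ⟨0->2 1->2 2->0 3->2⟩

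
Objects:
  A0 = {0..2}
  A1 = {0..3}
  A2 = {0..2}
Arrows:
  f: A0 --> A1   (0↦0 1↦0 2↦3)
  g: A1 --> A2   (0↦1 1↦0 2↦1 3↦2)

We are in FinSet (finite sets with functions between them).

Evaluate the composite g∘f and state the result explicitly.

Answer: (0↦1 1↦1 2↦2)

Trace:
  0 f-->0 g-->1
  1 f-->0 g-->1
  2 f-->3 g-->2
result: (0↦1 1↦1 2↦2)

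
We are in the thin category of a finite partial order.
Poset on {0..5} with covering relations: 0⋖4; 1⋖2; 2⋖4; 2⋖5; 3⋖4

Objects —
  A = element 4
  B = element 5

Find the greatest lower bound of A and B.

{x : x≤A ∧ x≤B} = {1,2}  (A=4, B=5)
  1 ≤ 2
  2 ≤ 2
glb = 2

Answer: A∧B = 2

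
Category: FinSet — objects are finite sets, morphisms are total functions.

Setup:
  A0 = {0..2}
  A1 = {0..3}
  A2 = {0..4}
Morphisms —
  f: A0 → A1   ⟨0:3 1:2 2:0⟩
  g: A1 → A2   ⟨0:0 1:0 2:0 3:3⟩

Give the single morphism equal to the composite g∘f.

  0 f→3 g→3
  1 f→2 g→0
  2 f→0 g→0
composite: ⟨0:3 1:0 2:0⟩

Answer: ⟨0:3 1:0 2:0⟩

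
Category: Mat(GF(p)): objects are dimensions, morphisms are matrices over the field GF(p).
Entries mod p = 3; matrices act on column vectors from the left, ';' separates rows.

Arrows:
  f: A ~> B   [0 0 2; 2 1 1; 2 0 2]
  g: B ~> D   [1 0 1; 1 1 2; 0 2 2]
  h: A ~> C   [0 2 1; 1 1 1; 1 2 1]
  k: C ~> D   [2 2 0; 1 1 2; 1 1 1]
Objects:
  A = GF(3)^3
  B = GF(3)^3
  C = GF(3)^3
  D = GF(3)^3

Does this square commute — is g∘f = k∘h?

Along f;g (path 1):
  e0=⟨1,0,0⟩ f~>⟨0,2,2⟩ g~>⟨2,0,2⟩
  e1=⟨0,1,0⟩ f~>⟨0,1,0⟩ g~>⟨0,1,2⟩
  e2=⟨0,0,1⟩ f~>⟨2,1,2⟩ g~>⟨1,1,0⟩
  result₁ = [2 0 1; 0 1 1; 2 2 0]
Along h;k (path 2):
  e0=⟨1,0,0⟩ h~>⟨0,1,1⟩ k~>⟨2,0,2⟩
  e1=⟨0,1,0⟩ h~>⟨2,1,2⟩ k~>⟨0,1,2⟩
  e2=⟨0,0,1⟩ h~>⟨1,1,1⟩ k~>⟨1,1,0⟩
  result₂ = [2 0 1; 0 1 1; 2 2 0]
Equal? YES — commutes

Answer: COMMUTES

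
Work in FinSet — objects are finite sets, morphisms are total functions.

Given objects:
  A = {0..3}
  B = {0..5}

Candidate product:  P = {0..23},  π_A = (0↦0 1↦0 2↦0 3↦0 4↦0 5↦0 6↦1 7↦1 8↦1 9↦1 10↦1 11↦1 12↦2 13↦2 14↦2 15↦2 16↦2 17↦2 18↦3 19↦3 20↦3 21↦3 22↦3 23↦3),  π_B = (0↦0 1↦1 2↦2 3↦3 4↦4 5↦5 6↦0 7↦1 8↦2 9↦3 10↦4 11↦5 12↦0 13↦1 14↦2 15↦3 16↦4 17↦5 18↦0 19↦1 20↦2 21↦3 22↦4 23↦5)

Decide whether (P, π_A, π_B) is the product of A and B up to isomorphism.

Answer: VALID PRODUCT

Work:
|A|·|B| = 4·6 = 24;  |P| = 24
Check the pairing map k ↦ (π_A(k), π_B(k)):
  0 ↦ (0,0)
  1 ↦ (0,1)
  2 ↦ (0,2)
  3 ↦ (0,3)
  4 ↦ (0,4)
  5 ↦ (0,5)
  6 ↦ (1,0)
  7 ↦ (1,1)
  8 ↦ (1,2)
  9 ↦ (1,3)
  10 ↦ (1,4)
  11 ↦ (1,5)
  12 ↦ (2,0)
  13 ↦ (2,1)
  14 ↦ (2,2)
  15 ↦ (2,3)
  16 ↦ (2,4)
  17 ↦ (2,5)
  18 ↦ (3,0)
  19 ↦ (3,1)
  20 ↦ (3,2)
  21 ↦ (3,3)
  22 ↦ (3,4)
  23 ↦ (3,5)
distinct pairs in image: 24 / 24 needed
  → bijection onto A×B; projections well-typed.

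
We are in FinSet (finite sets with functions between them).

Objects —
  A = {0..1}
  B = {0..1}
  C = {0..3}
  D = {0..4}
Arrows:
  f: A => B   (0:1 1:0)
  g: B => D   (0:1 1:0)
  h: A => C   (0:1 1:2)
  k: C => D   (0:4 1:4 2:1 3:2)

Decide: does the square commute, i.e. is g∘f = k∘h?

Answer: DOES NOT COMMUTE

Work:
Path 1 = f;g:
  0 f=>1 g=>0
  1 f=>0 g=>1
  ⟦path⟧₁ = (0:0 1:1)
Path 2 = h;k:
  0 h=>1 k=>4
  1 h=>2 k=>1
  ⟦path⟧₂ = (0:4 1:1)
Equal? NO — does not commute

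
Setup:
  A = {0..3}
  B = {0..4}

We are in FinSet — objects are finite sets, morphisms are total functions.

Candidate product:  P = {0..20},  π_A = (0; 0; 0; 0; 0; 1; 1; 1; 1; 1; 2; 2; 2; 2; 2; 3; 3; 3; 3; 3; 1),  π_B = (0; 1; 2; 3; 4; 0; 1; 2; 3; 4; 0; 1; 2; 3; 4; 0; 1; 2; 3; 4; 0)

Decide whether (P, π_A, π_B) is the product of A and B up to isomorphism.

|A|·|B| = 4·5 = 20;  |P| = 21
  → cardinalities differ; no bijection possible.

Answer: NOT A VALID PRODUCT — |P|=21 ≠ |A|·|B|=20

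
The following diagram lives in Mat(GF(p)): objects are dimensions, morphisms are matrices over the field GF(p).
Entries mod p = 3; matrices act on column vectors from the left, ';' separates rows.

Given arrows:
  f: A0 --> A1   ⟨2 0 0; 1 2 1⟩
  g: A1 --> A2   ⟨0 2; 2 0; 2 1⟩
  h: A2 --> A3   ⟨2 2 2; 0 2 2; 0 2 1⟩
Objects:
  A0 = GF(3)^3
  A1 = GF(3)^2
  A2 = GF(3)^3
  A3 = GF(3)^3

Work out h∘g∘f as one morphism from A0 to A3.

  e0=[1,0,0] f-->[2,1] g-->[2,1,2] h-->[1,0,1]
  e1=[0,1,0] f-->[0,2] g-->[1,0,2] h-->[0,1,2]
  e2=[0,0,1] f-->[0,1] g-->[2,0,1] h-->[0,2,1]
composite: ⟨1 0 0; 0 1 2; 1 2 1⟩

Answer: ⟨1 0 0; 0 1 2; 1 2 1⟩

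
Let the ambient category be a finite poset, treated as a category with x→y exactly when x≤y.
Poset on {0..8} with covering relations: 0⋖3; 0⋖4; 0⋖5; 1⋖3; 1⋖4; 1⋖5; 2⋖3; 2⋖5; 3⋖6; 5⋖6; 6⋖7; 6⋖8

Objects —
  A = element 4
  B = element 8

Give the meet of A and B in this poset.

Answer: NO MEET EXISTS

Derivation:
{x : x≤A ∧ x≤B} = {0,1}  (A=4, B=8)
  maximal lower bounds 0 and 1 are incomparable: neither 0≤1 nor 1≤0
→ no greatest lower bound exists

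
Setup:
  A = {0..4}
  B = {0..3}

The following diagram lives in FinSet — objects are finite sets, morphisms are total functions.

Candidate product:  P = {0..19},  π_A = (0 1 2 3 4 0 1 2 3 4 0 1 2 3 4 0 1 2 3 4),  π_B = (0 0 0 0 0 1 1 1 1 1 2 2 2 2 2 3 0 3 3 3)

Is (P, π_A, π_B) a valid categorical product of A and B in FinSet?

Answer: NOT A VALID PRODUCT — duplicate pair at indices 1,16

Derivation:
|A|·|B| = 5·4 = 20;  |P| = 20
Check the pairing map k ↦ (π_A(k), π_B(k)):
  0 : (0,0)
  1 : (1,0)
  2 : (2,0)
  3 : (3,0)
  4 : (4,0)
  5 : (0,1)
  6 : (1,1)
  7 : (2,1)
  8 : (3,1)
  9 : (4,1)
  10 : (0,2)
  11 : (1,2)
  12 : (2,2)
  13 : (3,2)
  14 : (4,2)
  15 : (0,3)
  16 : (1,0)  ✗ repeats pair of k=1
  17 : (2,3)
  18 : (3,3)
  19 : (4,3)
distinct pairs in image: 19 / 20 needed
  → (1,0) hit at k=1 and k=16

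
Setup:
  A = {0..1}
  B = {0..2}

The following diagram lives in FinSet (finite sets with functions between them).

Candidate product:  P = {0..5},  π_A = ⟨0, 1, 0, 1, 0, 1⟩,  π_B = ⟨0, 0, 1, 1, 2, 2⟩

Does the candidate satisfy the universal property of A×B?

|A|·|B| = 2·3 = 6;  |P| = 6
Check the pairing map k ↦ (π_A(k), π_B(k)):
  0 : (0,0)
  1 : (1,0)
  2 : (0,1)
  3 : (1,1)
  4 : (0,2)
  5 : (1,2)
distinct pairs in image: 6 / 6 needed
  → bijection onto A×B; projections well-typed.

Answer: VALID PRODUCT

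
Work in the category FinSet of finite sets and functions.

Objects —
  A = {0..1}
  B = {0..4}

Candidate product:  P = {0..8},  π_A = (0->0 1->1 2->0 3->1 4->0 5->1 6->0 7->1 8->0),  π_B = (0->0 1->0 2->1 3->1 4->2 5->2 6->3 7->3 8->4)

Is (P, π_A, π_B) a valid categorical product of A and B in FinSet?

|A|·|B| = 2·5 = 10;  |P| = 9
  → cardinalities differ; no bijection possible.

Answer: NOT A VALID PRODUCT — |P|=9 ≠ |A|·|B|=10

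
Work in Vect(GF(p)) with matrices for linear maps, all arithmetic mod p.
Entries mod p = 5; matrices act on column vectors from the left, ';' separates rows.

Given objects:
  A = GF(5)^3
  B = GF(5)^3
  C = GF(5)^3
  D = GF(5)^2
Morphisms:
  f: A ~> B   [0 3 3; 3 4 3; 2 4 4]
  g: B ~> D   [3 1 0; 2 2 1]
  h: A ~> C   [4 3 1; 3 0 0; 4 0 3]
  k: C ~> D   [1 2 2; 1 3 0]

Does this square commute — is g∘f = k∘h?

Answer: COMMUTES

Derivation:
1) trace f;g:
  e0=[1,0,0] f~>[0,3,2] g~>[3,3]
  e1=[0,1,0] f~>[3,4,4] g~>[3,3]
  e2=[0,0,1] f~>[3,3,4] g~>[2,1]
  ⟦path⟧₁ = [3 3 2; 3 3 1]
2) trace h;k:
  e0=[1,0,0] h~>[4,3,4] k~>[3,3]
  e1=[0,1,0] h~>[3,0,0] k~>[3,3]
  e2=[0,0,1] h~>[1,0,3] k~>[2,1]
  ⟦path⟧₂ = [3 3 2; 3 3 1]
Equal? YES — commutes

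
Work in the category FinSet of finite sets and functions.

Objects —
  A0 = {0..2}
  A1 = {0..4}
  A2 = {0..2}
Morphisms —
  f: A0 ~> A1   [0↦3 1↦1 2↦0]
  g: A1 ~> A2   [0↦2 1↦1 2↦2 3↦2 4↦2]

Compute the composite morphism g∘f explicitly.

  0 f~>3 g~>2
  1 f~>1 g~>1
  2 f~>0 g~>2
⟦path⟧: [0↦2 1↦1 2↦2]

Answer: [0↦2 1↦1 2↦2]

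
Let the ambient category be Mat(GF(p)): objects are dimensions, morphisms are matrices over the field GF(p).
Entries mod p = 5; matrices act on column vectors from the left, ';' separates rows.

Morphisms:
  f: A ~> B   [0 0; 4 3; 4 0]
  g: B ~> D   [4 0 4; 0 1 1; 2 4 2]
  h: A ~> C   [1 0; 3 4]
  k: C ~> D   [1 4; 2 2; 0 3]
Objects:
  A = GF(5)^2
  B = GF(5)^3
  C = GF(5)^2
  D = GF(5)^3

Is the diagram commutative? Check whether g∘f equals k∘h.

Along f;g (path 1):
  e0=(1,0) f~>(0,4,4) g~>(1,3,4)
  e1=(0,1) f~>(0,3,0) g~>(0,3,2)
  ⟦path⟧₁ = [1 0; 3 3; 4 2]
Along h;k (path 2):
  e0=(1,0) h~>(1,3) k~>(3,3,4)
  e1=(0,1) h~>(0,4) k~>(1,3,2)
  ⟦path⟧₂ = [3 1; 3 3; 4 2]
Equal? NO — does not commute

Answer: DOES NOT COMMUTE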